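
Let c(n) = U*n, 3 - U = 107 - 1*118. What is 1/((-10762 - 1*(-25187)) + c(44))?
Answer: 1/15041 ≈ 6.6485e-5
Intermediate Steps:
U = 14 (U = 3 - (107 - 1*118) = 3 - (107 - 118) = 3 - 1*(-11) = 3 + 11 = 14)
c(n) = 14*n
1/((-10762 - 1*(-25187)) + c(44)) = 1/((-10762 - 1*(-25187)) + 14*44) = 1/((-10762 + 25187) + 616) = 1/(14425 + 616) = 1/15041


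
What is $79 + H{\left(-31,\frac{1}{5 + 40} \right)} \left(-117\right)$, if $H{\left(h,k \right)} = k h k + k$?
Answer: $\frac{17593}{225} \approx 78.191$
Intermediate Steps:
$H{\left(h,k \right)} = k + h k^{2}$ ($H{\left(h,k \right)} = h k k + k = h k^{2} + k = k + h k^{2}$)
$79 + H{\left(-31,\frac{1}{5 + 40} \right)} \left(-117\right) = 79 + \frac{1 - \frac{31}{5 + 40}}{5 + 40} \left(-117\right) = 79 + \frac{1 - \frac{31}{45}}{45} \left(-117\right) = 79 + \frac{1}{45} \cdot \frac{14}{45} \left(-117\right) = 79 + \frac{14}{2025} \left(-117\right) = 79 - \frac{182}{225} = \frac{17593}{225}$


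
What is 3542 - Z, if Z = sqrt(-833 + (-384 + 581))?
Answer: 3542 - 2*I*sqrt(159) ≈ 3542.0 - 25.219*I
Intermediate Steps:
Z = 2*I*sqrt(159) (Z = sqrt(-833 + 197) = sqrt(-636) = 2*I*sqrt(159) ≈ 25.219*I)
3542 - Z = 3542 - 2*I*sqrt(159)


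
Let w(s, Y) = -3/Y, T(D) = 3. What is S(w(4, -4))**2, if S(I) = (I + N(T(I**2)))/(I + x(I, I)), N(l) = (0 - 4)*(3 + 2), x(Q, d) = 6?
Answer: 5929/729 ≈ 8.1331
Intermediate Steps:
N(l) = -20 (N(l) = -4*5 = -20)
S(I) = (-20 + I)/(6 + I) (S(I) = (I - 20)/(I + 6) = (-20 + I)/(6 + I))
S(w(4, -4))**2 = ((-20 - 3/(-4))/(6 - 3/(-4)))**2 = ((-20 - 3*(-1/4))/(6 - 3*(-1/4)))**2 = ((-20 + 3/4)/(6 + 3/4))**2 = (-77/4/(27/4))**2 = ((4/27)*(-77/4))**2 = (-77/27)**2 = 5929/729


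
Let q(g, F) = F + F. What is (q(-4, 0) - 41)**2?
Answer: 1681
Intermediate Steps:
q(g, F) = 2*F
(q(-4, 0) - 41)**2 = (2*0 - 41)**2 = (0 - 41)**2 = (-41)**2 = 1681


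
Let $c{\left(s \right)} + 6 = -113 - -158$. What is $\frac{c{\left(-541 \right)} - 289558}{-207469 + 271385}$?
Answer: $- \frac{289519}{63916} \approx -4.5297$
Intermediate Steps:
$c{\left(s \right)} = 39$ ($c{\left(s \right)} = -6 - -45 = -6 + \left(-113 + 158\right) = -6 + 45 = 39$)
$\frac{c{\left(-541 \right)} - 289558}{-207469 + 271385} = \frac{39 - 289558}{-207469 + 271385} = - \frac{289519}{63916}$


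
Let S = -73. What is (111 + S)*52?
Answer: 1976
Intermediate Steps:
(111 + S)*52 = (111 - 73)*52 = 38*52 = 1976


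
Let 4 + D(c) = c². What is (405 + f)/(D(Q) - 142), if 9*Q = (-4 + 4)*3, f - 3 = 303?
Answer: -711/146 ≈ -4.8699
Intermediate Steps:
f = 306 (f = 3 + 303 = 306)
Q = 0 (Q = ((-4 + 4)*3)/9 = (0*3)/9 = (⅑)*0 = 0)
D(c) = -4 + c²
(405 + f)/(D(Q) - 142) = (405 + 306)/((-4 + 0²) - 142) = 711/((-4 + 0) - 142) = 711/(-4 - 142) = 711/(-146) = 711*(-1/146) = -711/146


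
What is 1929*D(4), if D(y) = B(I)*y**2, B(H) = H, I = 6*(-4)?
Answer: -740736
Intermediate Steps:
I = -24
D(y) = -24*y**2
1929*D(4) = 1929*(-24*4**2) = 1929*(-24*16) = 1929*(-384) = -740736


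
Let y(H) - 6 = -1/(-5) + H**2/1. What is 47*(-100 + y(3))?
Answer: -19928/5 ≈ -3985.6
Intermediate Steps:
y(H) = 31/5 + H**2 (y(H) = 6 + (-1/(-5) + H**2/1) = 6 + (-1*(-1/5) + H**2*1) = 6 + (1/5 + H**2) = 31/5 + H**2)
47*(-100 + y(3)) = 47*(-100 + (31/5 + 3**2)) = 47*(-100 + (31/5 + 9)) = 47*(-100 + 76/5) = 47*(-424/5) = -19928/5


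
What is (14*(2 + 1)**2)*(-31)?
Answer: -3906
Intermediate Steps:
(14*(2 + 1)**2)*(-31) = (14*3**2)*(-31) = (14*9)*(-31) = 126*(-31) = -3906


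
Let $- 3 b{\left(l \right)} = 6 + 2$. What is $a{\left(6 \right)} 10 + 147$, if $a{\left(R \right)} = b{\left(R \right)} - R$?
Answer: $\frac{181}{3} \approx 60.333$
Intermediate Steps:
$b{\left(l \right)} = - \frac{8}{3}$ ($b{\left(l \right)} = - \frac{6 + 2}{3} = \left(- \frac{1}{3}\right) 8 = - \frac{8}{3}$)
$a{\left(R \right)} = - \frac{8}{3} - R$
$a{\left(6 \right)} 10 + 147 = \left(- \frac{8}{3} - 6\right) 10 + 147 = \left(- \frac{26}{3}\right) 10 + 147 = - \frac{260}{3} + 147 = \frac{181}{3}$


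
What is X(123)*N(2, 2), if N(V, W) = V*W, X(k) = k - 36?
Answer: 348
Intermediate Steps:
X(k) = -36 + k
X(123)*N(2, 2) = (-36 + 123)*(2*2) = 87*4 = 348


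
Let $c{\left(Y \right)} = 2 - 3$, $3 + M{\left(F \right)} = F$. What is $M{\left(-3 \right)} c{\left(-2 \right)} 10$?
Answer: $60$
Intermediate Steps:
$M{\left(F \right)} = -3 + F$
$c{\left(Y \right)} = -1$ ($c{\left(Y \right)} = 2 - 3 = -1$)
$M{\left(-3 \right)} c{\left(-2 \right)} 10 = \left(-3 - 3\right) \left(-1\right) 10 = \left(-6\right) \left(-1\right) 10 = 6 \cdot 10 = 60$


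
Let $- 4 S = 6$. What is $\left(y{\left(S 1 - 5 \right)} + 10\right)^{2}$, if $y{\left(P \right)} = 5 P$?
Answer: $\frac{2025}{4} \approx 506.25$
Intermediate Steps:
$S = - \frac{3}{2}$ ($S = \left(- \frac{1}{4}\right) 6 = - \frac{3}{2} \approx -1.5$)
$\left(y{\left(S 1 - 5 \right)} + 10\right)^{2} = \left(5 \left(\left(- \frac{3}{2}\right) 1 - 5\right) + 10\right)^{2} = \left(5 \left(- \frac{3}{2} - 5\right) + 10\right)^{2} = \left(5 \left(- \frac{13}{2}\right) + 10\right)^{2} = \left(- \frac{65}{2} + 10\right)^{2} = \left(- \frac{45}{2}\right)^{2} = \frac{2025}{4}$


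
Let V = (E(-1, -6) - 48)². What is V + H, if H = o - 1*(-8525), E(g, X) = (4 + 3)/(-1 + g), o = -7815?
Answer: 13449/4 ≈ 3362.3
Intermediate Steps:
E(g, X) = 7/(-1 + g)
H = 710 (H = -7815 - 1*(-8525) = -7815 + 8525 = 710)
V = 10609/4 (V = (7/(-1 - 1) - 48)² = (7/(-2) - 48)² = (7*(-½) - 48)² = (-7/2 - 48)² = (-103/2)² = 10609/4 ≈ 2652.3)
V + H = 10609/4 + 710 = 13449/4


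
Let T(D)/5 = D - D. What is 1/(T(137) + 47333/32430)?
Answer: 32430/47333 ≈ 0.68515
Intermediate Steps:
T(D) = 0 (T(D) = 5*(D - D) = 5*0 = 0)
1/(T(137) + 47333/32430) = 1/(0 + 47333/32430) = 1/(47333/32430) = 32430/47333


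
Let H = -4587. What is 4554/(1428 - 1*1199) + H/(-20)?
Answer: 1141503/4580 ≈ 249.24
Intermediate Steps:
4554/(1428 - 1*1199) + H/(-20) = 4554/(1428 - 1*1199) - 4587/(-20) = 4554/(1428 - 1199) - 4587*(-1/20) = 4554/229 + 4587/20 = 1141503/4580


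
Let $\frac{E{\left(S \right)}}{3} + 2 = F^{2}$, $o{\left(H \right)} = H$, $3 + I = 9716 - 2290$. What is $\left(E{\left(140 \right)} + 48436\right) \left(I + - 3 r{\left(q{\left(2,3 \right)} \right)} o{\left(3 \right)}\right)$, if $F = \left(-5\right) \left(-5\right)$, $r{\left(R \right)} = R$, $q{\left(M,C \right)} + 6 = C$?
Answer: $374772250$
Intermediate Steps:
$I = 7423$ ($I = -3 + \left(9716 - 2290\right) = -3 + 7426 = 7423$)
$q{\left(M,C \right)} = -6 + C$
$F = 25$
$E{\left(S \right)} = 1869$ ($E{\left(S \right)} = -6 + 3 \cdot 25^{2} = -6 + 3 \cdot 625 = -6 + 1875 = 1869$)
$\left(E{\left(140 \right)} + 48436\right) \left(I + - 3 r{\left(q{\left(2,3 \right)} \right)} o{\left(3 \right)}\right) = \left(1869 + 48436\right) \left(7423 + - 3 \left(-6 + 3\right) 3\right) = 50305 \left(7423 + \left(-3\right) \left(-3\right) 3\right) = 50305 \left(7423 + 9 \cdot 3\right) = 50305 \left(7423 + 27\right) = 50305 \cdot 7450 = 374772250$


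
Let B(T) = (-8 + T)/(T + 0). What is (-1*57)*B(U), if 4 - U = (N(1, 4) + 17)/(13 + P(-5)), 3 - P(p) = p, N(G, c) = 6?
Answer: 6099/61 ≈ 99.984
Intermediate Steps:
P(p) = 3 - p
U = 61/21 (U = 4 - (6 + 17)/(13 + (3 - 1*(-5))) = 4 - 23/(13 + (3 + 5)) = 4 - 23/(13 + 8) = 4 - 23/21 = 61/21 ≈ 2.9048)
B(T) = (-8 + T)/T
(-1*57)*B(U) = (-1*57)*((-8 + 61/21)/(61/21)) = -1197*(-107)/(61*21) = -57*(-107/61) = 6099/61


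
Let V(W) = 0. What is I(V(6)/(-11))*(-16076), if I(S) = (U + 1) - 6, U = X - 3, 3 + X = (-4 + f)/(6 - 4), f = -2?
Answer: 225064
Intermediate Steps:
X = -6 (X = -3 + (-4 - 2)/(6 - 4) = -3 - 6/2 = -3 - 6*½ = -3 - 3 = -6)
U = -9 (U = -6 - 3 = -9)
I(S) = -14 (I(S) = (-9 + 1) - 6 = -8 - 6 = -14)
I(V(6)/(-11))*(-16076) = -14*(-16076) = 225064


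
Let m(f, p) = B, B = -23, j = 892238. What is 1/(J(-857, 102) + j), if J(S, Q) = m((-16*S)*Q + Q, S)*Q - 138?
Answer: 1/889754 ≈ 1.1239e-6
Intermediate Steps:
m(f, p) = -23
J(S, Q) = -138 - 23*Q (J(S, Q) = -23*Q - 138 = -138 - 23*Q)
1/(J(-857, 102) + j) = 1/((-138 - 23*102) + 892238) = 1/((-138 - 2346) + 892238) = 1/(-2484 + 892238) = 1/889754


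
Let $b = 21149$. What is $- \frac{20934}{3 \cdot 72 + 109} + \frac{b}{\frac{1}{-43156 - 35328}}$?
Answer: $- \frac{539453908634}{325} \approx -1.6599 \cdot 10^{9}$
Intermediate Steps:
$- \frac{20934}{3 \cdot 72 + 109} + \frac{b}{\frac{1}{-43156 - 35328}} = - \frac{20934}{3 \cdot 72 + 109} + \frac{21149}{\frac{1}{-43156 - 35328}} = - \frac{20934}{216 + 109} + \frac{21149}{\frac{1}{-78484}} = - \frac{20934}{325} + \frac{21149}{- \frac{1}{78484}} = \left(-20934\right) \frac{1}{325} + 21149 \left(-78484\right) = - \frac{20934}{325} - 1659858116 = - \frac{539453908634}{325}$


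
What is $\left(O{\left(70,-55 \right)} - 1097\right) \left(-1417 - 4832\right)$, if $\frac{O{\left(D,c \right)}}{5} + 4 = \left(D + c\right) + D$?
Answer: $4324308$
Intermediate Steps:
$O{\left(D,c \right)} = -20 + 5 c + 10 D$ ($O{\left(D,c \right)} = -20 + 5 \left(\left(D + c\right) + D\right) = -20 + 5 \left(c + 2 D\right) = -20 + \left(5 c + 10 D\right) = -20 + 5 c + 10 D$)
$\left(O{\left(70,-55 \right)} - 1097\right) \left(-1417 - 4832\right) = \left(\left(-20 + 5 \left(-55\right) + 10 \cdot 70\right) - 1097\right) \left(-1417 - 4832\right) = \left(\left(-20 - 275 + 700\right) - 1097\right) \left(-6249\right) = \left(405 - 1097\right) \left(-6249\right) = \left(-692\right) \left(-6249\right) = 4324308$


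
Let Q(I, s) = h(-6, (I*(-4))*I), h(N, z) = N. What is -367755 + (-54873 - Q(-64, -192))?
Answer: -422622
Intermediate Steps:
Q(I, s) = -6
-367755 + (-54873 - Q(-64, -192)) = -367755 + (-54873 - 1*(-6)) = -367755 + (-54873 + 6) = -367755 - 54867 = -422622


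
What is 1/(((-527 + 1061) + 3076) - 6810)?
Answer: -1/3200 ≈ -0.00031250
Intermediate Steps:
1/(((-527 + 1061) + 3076) - 6810) = 1/((534 + 3076) - 6810) = 1/(3610 - 6810) = 1/(-3200) = -1/3200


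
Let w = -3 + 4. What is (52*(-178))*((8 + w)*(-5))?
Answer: 416520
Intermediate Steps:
w = 1
(52*(-178))*((8 + w)*(-5)) = (52*(-178))*((8 + 1)*(-5)) = -83304*(-5) = -9256*(-45) = 416520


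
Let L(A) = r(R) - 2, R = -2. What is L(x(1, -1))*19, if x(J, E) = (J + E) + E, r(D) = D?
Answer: -76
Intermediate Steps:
x(J, E) = J + 2*E (x(J, E) = (E + J) + E = J + 2*E)
L(A) = -4 (L(A) = -2 - 2 = -4)
L(x(1, -1))*19 = -4*19 = -76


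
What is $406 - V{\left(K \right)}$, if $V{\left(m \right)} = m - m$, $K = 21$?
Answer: $406$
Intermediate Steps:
$V{\left(m \right)} = 0$
$406 - V{\left(K \right)} = 406 - 0 = 406 + 0 = 406$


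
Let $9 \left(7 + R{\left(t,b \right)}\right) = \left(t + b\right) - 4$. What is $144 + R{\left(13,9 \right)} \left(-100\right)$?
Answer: $644$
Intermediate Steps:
$R{\left(t,b \right)} = - \frac{67}{9} + \frac{b}{9} + \frac{t}{9}$ ($R{\left(t,b \right)} = -7 + \frac{\left(t + b\right) - 4}{9} = -7 + \frac{\left(b + t\right) - 4}{9} = -7 + \frac{-4 + b + t}{9} = -7 + \left(- \frac{4}{9} + \frac{b}{9} + \frac{t}{9}\right) = - \frac{67}{9} + \frac{b}{9} + \frac{t}{9}$)
$144 + R{\left(13,9 \right)} \left(-100\right) = 144 + \left(- \frac{67}{9} + \frac{1}{9} \cdot 9 + \frac{1}{9} \cdot 13\right) \left(-100\right) = 144 + \left(- \frac{67}{9} + 1 + \frac{13}{9}\right) \left(-100\right) = 144 - -500 = 144 + 500 = 644$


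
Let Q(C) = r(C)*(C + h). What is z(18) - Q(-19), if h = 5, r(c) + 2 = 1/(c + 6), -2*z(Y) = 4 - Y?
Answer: -287/13 ≈ -22.077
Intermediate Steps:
z(Y) = -2 + Y/2 (z(Y) = -(4 - Y)/2 = -2 + Y/2)
r(c) = -2 + 1/(6 + c) (r(c) = -2 + 1/(c + 6) = -2 + 1/(6 + c))
Q(C) = (-11 - 2*C)*(5 + C)/(6 + C) (Q(C) = ((-11 - 2*C)/(6 + C))*(C + 5) = ((-11 - 2*C)/(6 + C))*(5 + C) = (-11 - 2*C)*(5 + C)/(6 + C))
z(18) - Q(-19) = (-2 + (½)*18) - (-1)*(5 - 19)*(11 + 2*(-19))/(6 - 19) = (-2 + 9) - (-1)*(-14)*(11 - 38)/(-13) = 7 - (-1)*(-1)*(-14)*(-27)/13 = 7 - 1*378/13 = 7 - 378/13 = -287/13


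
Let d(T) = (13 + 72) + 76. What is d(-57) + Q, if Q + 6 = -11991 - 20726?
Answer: -32562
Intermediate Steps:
Q = -32723 (Q = -6 + (-11991 - 20726) = -6 - 32717 = -32723)
d(T) = 161 (d(T) = 85 + 76 = 161)
d(-57) + Q = 161 - 32723 = -32562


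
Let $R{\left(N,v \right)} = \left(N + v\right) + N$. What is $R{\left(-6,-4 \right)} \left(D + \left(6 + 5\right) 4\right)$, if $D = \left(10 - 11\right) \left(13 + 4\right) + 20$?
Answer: $-752$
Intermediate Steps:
$R{\left(N,v \right)} = v + 2 N$
$D = 3$ ($D = \left(-1\right) 17 + 20 = -17 + 20 = 3$)
$R{\left(-6,-4 \right)} \left(D + \left(6 + 5\right) 4\right) = \left(-4 + 2 \left(-6\right)\right) \left(3 + \left(6 + 5\right) 4\right) = \left(-4 - 12\right) \left(3 + 11 \cdot 4\right) = - 16 \left(3 + 44\right) = \left(-16\right) 47 = -752$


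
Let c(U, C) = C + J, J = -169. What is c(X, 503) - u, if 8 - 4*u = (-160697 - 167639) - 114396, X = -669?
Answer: -110351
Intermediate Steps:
u = 110685 (u = 2 - ((-160697 - 167639) - 114396)/4 = 2 - (-328336 - 114396)/4 = 2 - ¼*(-442732) = 2 + 110683 = 110685)
c(U, C) = -169 + C (c(U, C) = C - 169 = -169 + C)
c(X, 503) - u = (-169 + 503) - 1*110685 = 334 - 110685 = -110351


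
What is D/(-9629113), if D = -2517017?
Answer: 2517017/9629113 ≈ 0.26140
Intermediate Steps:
D/(-9629113) = -2517017/(-9629113) = -2517017*(-1/9629113) = 2517017/9629113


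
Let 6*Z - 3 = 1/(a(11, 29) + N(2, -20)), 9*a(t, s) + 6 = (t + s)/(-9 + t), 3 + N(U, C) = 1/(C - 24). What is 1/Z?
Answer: 1162/449 ≈ 2.5880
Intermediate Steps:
N(U, C) = -3 + 1/(-24 + C) (N(U, C) = -3 + 1/(C - 24) = -3 + 1/(-24 + C))
a(t, s) = -⅔ + (s + t)/(9*(-9 + t)) (a(t, s) = -⅔ + ((t + s)/(-9 + t))/9 = -⅔ + ((s + t)/(-9 + t))/9 = -⅔ + (s + t)/(9*(-9 + t)))
Z = 449/1162 (Z = ½ + 1/(6*((54 + 29 - 5*11)/(9*(-9 + 11)) + (73 - 3*(-20))/(-24 - 20))) = ½ + 1/(6*((⅑)*(54 + 29 - 55)/2 + (73 + 60)/(-44))) = ½ + 1/(6*((⅑)*(½)*28 - 1/44*133)) = ½ + 1/(6*(14/9 - 133/44)) = ½ + 1/(6*(-581/396)) = ½ + (⅙)*(-396/581) = ½ - 66/581 = 449/1162 ≈ 0.38640)
1/Z = 1/(449/1162) = 1162/449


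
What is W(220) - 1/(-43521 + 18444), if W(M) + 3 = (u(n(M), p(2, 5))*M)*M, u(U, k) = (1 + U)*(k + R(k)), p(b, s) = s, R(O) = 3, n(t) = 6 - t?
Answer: -2068190542430/25077 ≈ -8.2474e+7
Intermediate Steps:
u(U, k) = (1 + U)*(3 + k) (u(U, k) = (1 + U)*(k + 3) = (1 + U)*(3 + k))
W(M) = -3 + M²*(56 - 8*M) (W(M) = -3 + ((3 + 5 + 3*(6 - M) + (6 - M)*5)*M)*M = -3 + ((3 + 5 + (18 - 3*M) + (30 - 5*M))*M)*M = -3 + ((56 - 8*M)*M)*M = -3 + (M*(56 - 8*M))*M = -3 + M²*(56 - 8*M))
W(220) - 1/(-43521 + 18444) = (-3 + 8*220²*(7 - 1*220)) - 1/(-43521 + 18444) = (-3 + 8*48400*(7 - 220)) - 1/(-25077) = (-3 + 8*48400*(-213)) - 1*(-1/25077) = (-3 - 82473600) + 1/25077 = -82473603 + 1/25077 = -2068190542430/25077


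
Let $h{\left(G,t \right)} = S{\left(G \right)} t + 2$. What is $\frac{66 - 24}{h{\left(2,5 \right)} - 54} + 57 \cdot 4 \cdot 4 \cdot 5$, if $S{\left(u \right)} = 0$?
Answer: $\frac{118539}{26} \approx 4559.2$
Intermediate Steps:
$h{\left(G,t \right)} = 2$ ($h{\left(G,t \right)} = 0 t + 2 = 0 + 2 = 2$)
$\frac{66 - 24}{h{\left(2,5 \right)} - 54} + 57 \cdot 4 \cdot 4 \cdot 5 = \frac{66 - 24}{2 - 54} + 57 \cdot 4 \cdot 4 \cdot 5 = \frac{42}{-52} + 57 \cdot 16 \cdot 5 = 42 \left(- \frac{1}{52}\right) + 57 \cdot 80 = - \frac{21}{26} + 4560 = \frac{118539}{26}$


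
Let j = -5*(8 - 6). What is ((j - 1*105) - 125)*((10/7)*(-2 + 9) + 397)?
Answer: -97680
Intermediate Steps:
j = -10 (j = -5*2 = -10)
((j - 1*105) - 125)*((10/7)*(-2 + 9) + 397) = ((-10 - 1*105) - 125)*((10/7)*(-2 + 9) + 397) = ((-10 - 105) - 125)*((10*(⅐))*7 + 397) = (-115 - 125)*((10/7)*7 + 397) = -240*(10 + 397) = -240*407 = -97680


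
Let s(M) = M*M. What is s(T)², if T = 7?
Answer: 2401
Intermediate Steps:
s(M) = M²
s(T)² = (7²)² = 49² = 2401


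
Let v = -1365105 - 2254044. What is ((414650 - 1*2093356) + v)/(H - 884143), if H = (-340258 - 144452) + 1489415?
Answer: -5297855/120562 ≈ -43.943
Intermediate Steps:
H = 1004705 (H = -484710 + 1489415 = 1004705)
v = -3619149
((414650 - 1*2093356) + v)/(H - 884143) = ((414650 - 1*2093356) - 3619149)/(1004705 - 884143) = ((414650 - 2093356) - 3619149)/120562 = (-1678706 - 3619149)*(1/120562) = -5297855*1/120562 = -5297855/120562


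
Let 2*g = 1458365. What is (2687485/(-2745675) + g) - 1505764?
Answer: -852897238999/1098270 ≈ -7.7658e+5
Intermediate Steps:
g = 1458365/2 (g = (½)*1458365 = 1458365/2 ≈ 7.2918e+5)
(2687485/(-2745675) + g) - 1505764 = (2687485/(-2745675) + 1458365/2) - 1505764 = (2687485*(-1/2745675) + 1458365/2) - 1505764 = (-537497/549135 + 1458365/2) - 1505764 = 800838189281/1098270 - 1505764 = -852897238999/1098270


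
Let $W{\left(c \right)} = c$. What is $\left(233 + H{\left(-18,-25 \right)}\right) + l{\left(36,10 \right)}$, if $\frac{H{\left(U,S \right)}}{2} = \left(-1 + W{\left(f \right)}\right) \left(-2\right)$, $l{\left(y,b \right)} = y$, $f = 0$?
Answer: $273$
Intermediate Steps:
$H{\left(U,S \right)} = 4$ ($H{\left(U,S \right)} = 2 \left(-1 + 0\right) \left(-2\right) = 2 \left(\left(-1\right) \left(-2\right)\right) = 2 \cdot 2 = 4$)
$\left(233 + H{\left(-18,-25 \right)}\right) + l{\left(36,10 \right)} = \left(233 + 4\right) + 36 = 237 + 36 = 273$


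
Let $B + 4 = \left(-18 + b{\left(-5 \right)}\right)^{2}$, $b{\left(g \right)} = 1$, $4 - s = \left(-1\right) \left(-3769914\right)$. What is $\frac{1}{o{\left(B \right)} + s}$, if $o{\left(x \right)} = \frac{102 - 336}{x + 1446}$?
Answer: $- \frac{577}{2175238148} \approx -2.6526 \cdot 10^{-7}$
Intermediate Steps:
$s = -3769910$ ($s = 4 - \left(-1\right) \left(-3769914\right) = 4 - 3769914 = -3769910$)
$B = 285$ ($B = -4 + \left(-18 + 1\right)^{2} = -4 + \left(-17\right)^{2} = -4 + 289 = 285$)
$o{\left(x \right)} = - \frac{234}{1446 + x}$
$\frac{1}{o{\left(B \right)} + s} = \frac{1}{- \frac{234}{1446 + 285} - 3769910} = \frac{1}{- \frac{234}{1731} - 3769910} = \frac{1}{\left(-234\right) \frac{1}{1731} - 3769910} = \frac{1}{- \frac{78}{577} - 3769910} = \frac{1}{- \frac{2175238148}{577}} = - \frac{577}{2175238148}$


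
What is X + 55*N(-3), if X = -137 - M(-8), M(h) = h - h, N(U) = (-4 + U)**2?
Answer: 2558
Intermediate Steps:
M(h) = 0
X = -137 (X = -137 - 1*0 = -137 + 0 = -137)
X + 55*N(-3) = -137 + 55*(-4 - 3)**2 = -137 + 55*(-7)**2 = -137 + 55*49 = -137 + 2695 = 2558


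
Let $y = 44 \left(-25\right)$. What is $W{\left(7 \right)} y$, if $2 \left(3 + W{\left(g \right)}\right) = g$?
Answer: $-550$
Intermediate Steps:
$W{\left(g \right)} = -3 + \frac{g}{2}$
$y = -1100$
$W{\left(7 \right)} y = \left(-3 + \frac{1}{2} \cdot 7\right) \left(-1100\right) = \left(-3 + \frac{7}{2}\right) \left(-1100\right) = \frac{1}{2} \left(-1100\right) = -550$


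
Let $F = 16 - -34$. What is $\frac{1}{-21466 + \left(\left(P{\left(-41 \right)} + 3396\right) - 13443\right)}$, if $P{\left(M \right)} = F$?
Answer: $- \frac{1}{31463} \approx -3.1783 \cdot 10^{-5}$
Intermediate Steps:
$F = 50$ ($F = 16 + 34 = 50$)
$P{\left(M \right)} = 50$
$\frac{1}{-21466 + \left(\left(P{\left(-41 \right)} + 3396\right) - 13443\right)} = \frac{1}{-21466 + \left(\left(50 + 3396\right) - 13443\right)} = \frac{1}{-21466 + \left(3446 - 13443\right)} = \frac{1}{-21466 - 9997} = \frac{1}{-31463} = - \frac{1}{31463}$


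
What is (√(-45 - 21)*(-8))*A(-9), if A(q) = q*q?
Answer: -648*I*√66 ≈ -5264.4*I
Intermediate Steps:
A(q) = q²
(√(-45 - 21)*(-8))*A(-9) = (√(-45 - 21)*(-8))*(-9)² = (√(-66)*(-8))*81 = ((I*√66)*(-8))*81 = -8*I*√66*81 = -648*I*√66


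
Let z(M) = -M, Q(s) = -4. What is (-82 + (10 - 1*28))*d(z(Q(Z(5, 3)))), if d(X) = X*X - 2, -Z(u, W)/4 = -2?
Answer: -1400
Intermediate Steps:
Z(u, W) = 8 (Z(u, W) = -4*(-2) = 8)
d(X) = -2 + X² (d(X) = X² - 2 = -2 + X²)
(-82 + (10 - 1*28))*d(z(Q(Z(5, 3)))) = (-82 + (10 - 1*28))*(-2 + (-1*(-4))²) = (-82 + (10 - 28))*(-2 + 4²) = (-82 - 18)*(-2 + 16) = -100*14 = -1400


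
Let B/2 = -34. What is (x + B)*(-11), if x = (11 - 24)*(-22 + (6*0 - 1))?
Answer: -2541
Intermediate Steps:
B = -68 (B = 2*(-34) = -68)
x = 299 (x = -13*(-22 + (0 - 1)) = -13*(-22 - 1) = -13*(-23) = 299)
(x + B)*(-11) = (299 - 68)*(-11) = 231*(-11) = -2541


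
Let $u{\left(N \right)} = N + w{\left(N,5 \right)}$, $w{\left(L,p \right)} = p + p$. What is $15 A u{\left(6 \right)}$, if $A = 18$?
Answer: $4320$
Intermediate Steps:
$w{\left(L,p \right)} = 2 p$
$u{\left(N \right)} = 10 + N$ ($u{\left(N \right)} = N + 2 \cdot 5 = N + 10 = 10 + N$)
$15 A u{\left(6 \right)} = 15 \cdot 18 \left(10 + 6\right) = 270 \cdot 16 = 4320$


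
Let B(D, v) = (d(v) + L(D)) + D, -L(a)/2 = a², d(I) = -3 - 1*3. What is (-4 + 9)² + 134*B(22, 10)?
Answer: -127543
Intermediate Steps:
d(I) = -6 (d(I) = -3 - 3 = -6)
L(a) = -2*a²
B(D, v) = -6 + D - 2*D² (B(D, v) = (-6 - 2*D²) + D = -6 + D - 2*D²)
(-4 + 9)² + 134*B(22, 10) = (-4 + 9)² + 134*(-6 + 22 - 2*22²) = 5² + 134*(-6 + 22 - 2*484) = 25 + 134*(-6 + 22 - 968) = 25 + 134*(-952) = 25 - 127568 = -127543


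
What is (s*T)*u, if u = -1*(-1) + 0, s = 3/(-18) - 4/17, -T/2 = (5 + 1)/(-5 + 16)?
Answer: 82/187 ≈ 0.43850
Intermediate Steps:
T = -12/11 (T = -2*(5 + 1)/(-5 + 16) = -12/11 ≈ -1.0909)
s = -41/102 (s = 3*(-1/18) - 4*1/17 = -1/6 - 4/17 = -41/102 ≈ -0.40196)
u = 1 (u = 1 + 0 = 1)
(s*T)*u = -41/102*(-12/11)*1 = (82/187)*1 = 82/187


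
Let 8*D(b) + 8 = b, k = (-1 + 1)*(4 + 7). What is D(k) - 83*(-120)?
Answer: 9959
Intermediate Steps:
k = 0 (k = 0*11 = 0)
D(b) = -1 + b/8
D(k) - 83*(-120) = (-1 + (1/8)*0) - 83*(-120) = (-1 + 0) + 9960 = -1 + 9960 = 9959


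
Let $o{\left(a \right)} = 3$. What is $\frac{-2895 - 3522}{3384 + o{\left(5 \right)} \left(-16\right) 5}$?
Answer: $- \frac{2139}{1048} \approx -2.041$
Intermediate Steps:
$\frac{-2895 - 3522}{3384 + o{\left(5 \right)} \left(-16\right) 5} = \frac{-2895 - 3522}{3384 + 3 \left(-16\right) 5} = - \frac{6417}{3384 - 240} = - \frac{6417}{3144} = \left(-6417\right) \frac{1}{3144} = - \frac{2139}{1048}$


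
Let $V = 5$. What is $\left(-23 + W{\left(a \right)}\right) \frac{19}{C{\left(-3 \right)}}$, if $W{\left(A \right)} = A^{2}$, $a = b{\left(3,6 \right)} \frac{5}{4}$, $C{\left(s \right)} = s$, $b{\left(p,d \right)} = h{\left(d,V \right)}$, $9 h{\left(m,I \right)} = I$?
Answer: $\frac{554477}{3888} \approx 142.61$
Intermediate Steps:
$h{\left(m,I \right)} = \frac{I}{9}$
$b{\left(p,d \right)} = \frac{5}{9}$ ($b{\left(p,d \right)} = \frac{1}{9} \cdot 5 = \frac{5}{9}$)
$a = \frac{25}{36}$ ($a = \frac{5 \cdot \frac{5}{4}}{9} = \frac{5 \cdot 5 \cdot \frac{1}{4}}{9} = \frac{5}{9} \cdot \frac{5}{4} = \frac{25}{36} \approx 0.69444$)
$\left(-23 + W{\left(a \right)}\right) \frac{19}{C{\left(-3 \right)}} = \left(-23 + \left(\frac{25}{36}\right)^{2}\right) \frac{19}{-3} = \left(-23 + \frac{625}{1296}\right) 19 \left(- \frac{1}{3}\right) = \left(- \frac{29183}{1296}\right) \left(- \frac{19}{3}\right) = \frac{554477}{3888}$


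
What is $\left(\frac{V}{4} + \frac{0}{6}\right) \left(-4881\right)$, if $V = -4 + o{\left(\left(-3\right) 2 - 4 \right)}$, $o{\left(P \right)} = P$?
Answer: $\frac{34167}{2} \approx 17084.0$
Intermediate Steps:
$V = -14$ ($V = -4 - 10 = -14$)
$\left(\frac{V}{4} + \frac{0}{6}\right) \left(-4881\right) = \left(- \frac{14}{4} + \frac{0}{6}\right) \left(-4881\right) = \left(\left(-14\right) \frac{1}{4} + 0 \cdot \frac{1}{6}\right) \left(-4881\right) = \left(- \frac{7}{2} + 0\right) \left(-4881\right) = \left(- \frac{7}{2}\right) \left(-4881\right) = \frac{34167}{2}$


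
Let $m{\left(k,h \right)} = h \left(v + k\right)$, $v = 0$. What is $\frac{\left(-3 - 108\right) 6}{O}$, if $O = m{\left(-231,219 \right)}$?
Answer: $\frac{74}{5621} \approx 0.013165$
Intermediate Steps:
$m{\left(k,h \right)} = h k$ ($m{\left(k,h \right)} = h \left(0 + k\right) = h k$)
$O = -50589$ ($O = 219 \left(-231\right) = -50589$)
$\frac{\left(-3 - 108\right) 6}{O} = \frac{\left(-3 - 108\right) 6}{-50589} = \left(-111\right) 6 \left(- \frac{1}{50589}\right) = \left(-666\right) \left(- \frac{1}{50589}\right) = \frac{74}{5621}$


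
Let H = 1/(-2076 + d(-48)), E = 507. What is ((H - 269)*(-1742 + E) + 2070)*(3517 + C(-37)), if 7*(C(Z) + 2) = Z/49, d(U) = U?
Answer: 214002224150150/182133 ≈ 1.1750e+9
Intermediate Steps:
H = -1/2124 (H = 1/(-2076 - 48) = 1/(-2124) = -1/2124 ≈ -0.00047081)
C(Z) = -2 + Z/343 (C(Z) = -2 + (Z/49)/7 = -2 + Z/343)
((H - 269)*(-1742 + E) + 2070)*(3517 + C(-37)) = ((-1/2124 - 269)*(-1742 + 507) + 2070)*(3517 + (-2 + (1/343)*(-37))) = (-571357/2124*(-1235) + 2070)*(3517 + (-2 - 37/343)) = (705625895/2124 + 2070)*(3517 - 723/343) = (710022575/2124)*(1205608/343) = 214002224150150/182133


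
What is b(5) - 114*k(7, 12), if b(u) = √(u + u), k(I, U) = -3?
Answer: 342 + √10 ≈ 345.16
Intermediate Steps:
b(u) = √2*√u (b(u) = √(2*u) = √2*√u)
b(5) - 114*k(7, 12) = √2*√5 - 114*(-3) = √10 + 342 = 342 + √10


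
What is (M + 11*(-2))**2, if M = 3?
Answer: 361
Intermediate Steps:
(M + 11*(-2))**2 = (3 + 11*(-2))**2 = (3 - 22)**2 = (-19)**2 = 361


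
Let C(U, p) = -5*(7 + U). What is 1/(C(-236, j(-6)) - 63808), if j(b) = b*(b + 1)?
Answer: -1/62663 ≈ -1.5958e-5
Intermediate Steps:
j(b) = b*(1 + b)
C(U, p) = -35 - 5*U
1/(C(-236, j(-6)) - 63808) = 1/((-35 - 5*(-236)) - 63808) = 1/((-35 + 1180) - 63808) = 1/(1145 - 63808) = 1/(-62663) = -1/62663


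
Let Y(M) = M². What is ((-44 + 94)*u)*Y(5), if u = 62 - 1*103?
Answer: -51250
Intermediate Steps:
u = -41 (u = 62 - 103 = -41)
((-44 + 94)*u)*Y(5) = ((-44 + 94)*(-41))*5² = (50*(-41))*25 = -2050*25 = -51250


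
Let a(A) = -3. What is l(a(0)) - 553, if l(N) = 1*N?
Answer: -556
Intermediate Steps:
l(N) = N
l(a(0)) - 553 = -3 - 553 = -556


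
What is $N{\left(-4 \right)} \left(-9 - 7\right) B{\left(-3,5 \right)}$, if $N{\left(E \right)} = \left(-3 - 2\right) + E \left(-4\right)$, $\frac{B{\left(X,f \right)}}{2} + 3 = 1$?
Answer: $704$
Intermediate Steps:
$B{\left(X,f \right)} = -4$ ($B{\left(X,f \right)} = -6 + 2 \cdot 1 = -6 + 2 = -4$)
$N{\left(E \right)} = -5 - 4 E$
$N{\left(-4 \right)} \left(-9 - 7\right) B{\left(-3,5 \right)} = \left(-5 - -16\right) \left(-9 - 7\right) \left(-4\right) = \left(-5 + 16\right) \left(-9 - 7\right) \left(-4\right) = 11 \left(-16\right) \left(-4\right) = \left(-176\right) \left(-4\right) = 704$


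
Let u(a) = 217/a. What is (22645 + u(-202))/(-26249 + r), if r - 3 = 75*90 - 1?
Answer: -1524691/1312798 ≈ -1.1614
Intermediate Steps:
r = 6752 (r = 3 + (75*90 - 1) = 3 + (6750 - 1) = 3 + 6749 = 6752)
(22645 + u(-202))/(-26249 + r) = (22645 + 217/(-202))/(-26249 + 6752) = (22645 + 217*(-1/202))/(-19497) = (22645 - 217/202)*(-1/19497) = (4574073/202)*(-1/19497) = -1524691/1312798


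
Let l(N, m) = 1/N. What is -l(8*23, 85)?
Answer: -1/184 ≈ -0.0054348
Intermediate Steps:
-l(8*23, 85) = -1/(8*23) = -1/184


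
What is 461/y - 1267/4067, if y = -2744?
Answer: -109215/227752 ≈ -0.47953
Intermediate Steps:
461/y - 1267/4067 = 461/(-2744) - 1267/4067 = 461*(-1/2744) - 1267*1/4067 = -461/2744 - 181/581 = -109215/227752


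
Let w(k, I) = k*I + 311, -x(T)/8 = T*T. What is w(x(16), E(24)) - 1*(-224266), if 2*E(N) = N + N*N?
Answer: -389823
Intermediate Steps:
x(T) = -8*T**2 (x(T) = -8*T*T = -8*T**2)
E(N) = N/2 + N**2/2 (E(N) = (N + N*N)/2 = (N + N**2)/2 = N/2 + N**2/2)
w(k, I) = 311 + I*k (w(k, I) = I*k + 311 = 311 + I*k)
w(x(16), E(24)) - 1*(-224266) = (311 + ((1/2)*24*(1 + 24))*(-8*16**2)) - 1*(-224266) = (311 + ((1/2)*24*25)*(-8*256)) + 224266 = (311 + 300*(-2048)) + 224266 = (311 - 614400) + 224266 = -614089 + 224266 = -389823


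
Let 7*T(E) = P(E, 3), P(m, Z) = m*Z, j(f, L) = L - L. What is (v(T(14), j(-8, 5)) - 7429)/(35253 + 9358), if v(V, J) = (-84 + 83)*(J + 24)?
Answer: -7453/44611 ≈ -0.16707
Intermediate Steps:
j(f, L) = 0
P(m, Z) = Z*m
T(E) = 3*E/7 (T(E) = (3*E)/7 = 3*E/7)
v(V, J) = -24 - J (v(V, J) = -(24 + J) = -24 - J)
(v(T(14), j(-8, 5)) - 7429)/(35253 + 9358) = ((-24 - 1*0) - 7429)/(35253 + 9358) = ((-24 + 0) - 7429)/44611 = (-24 - 7429)*(1/44611) = -7453*1/44611 = -7453/44611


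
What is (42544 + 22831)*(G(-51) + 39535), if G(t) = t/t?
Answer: 2584666000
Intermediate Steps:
G(t) = 1
(42544 + 22831)*(G(-51) + 39535) = (42544 + 22831)*(1 + 39535) = 65375*39536 = 2584666000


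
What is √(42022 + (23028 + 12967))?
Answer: √78017 ≈ 279.32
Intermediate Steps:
√(42022 + (23028 + 12967)) = √(42022 + 35995) = √78017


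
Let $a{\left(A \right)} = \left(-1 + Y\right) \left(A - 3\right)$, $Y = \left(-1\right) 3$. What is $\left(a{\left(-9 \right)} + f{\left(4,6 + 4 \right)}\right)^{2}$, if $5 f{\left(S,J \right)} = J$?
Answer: $2500$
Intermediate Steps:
$f{\left(S,J \right)} = \frac{J}{5}$
$Y = -3$
$a{\left(A \right)} = 12 - 4 A$ ($a{\left(A \right)} = \left(-1 - 3\right) \left(A - 3\right) = - 4 \left(-3 + A\right) = 12 - 4 A$)
$\left(a{\left(-9 \right)} + f{\left(4,6 + 4 \right)}\right)^{2} = \left(\left(12 - -36\right) + \frac{6 + 4}{5}\right)^{2} = \left(\left(12 + 36\right) + \frac{1}{5} \cdot 10\right)^{2} = \left(48 + 2\right)^{2} = 50^{2} = 2500$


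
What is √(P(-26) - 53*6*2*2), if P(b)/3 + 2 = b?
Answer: 2*I*√339 ≈ 36.824*I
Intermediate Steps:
P(b) = -6 + 3*b
√(P(-26) - 53*6*2*2) = √((-6 + 3*(-26)) - 53*6*2*2) = √((-6 - 78) - 636*2) = √(-84 - 53*24) = √(-84 - 1272) = √(-1356) = 2*I*√339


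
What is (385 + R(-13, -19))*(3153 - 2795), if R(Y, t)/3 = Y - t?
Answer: 144274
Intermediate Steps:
R(Y, t) = -3*t + 3*Y (R(Y, t) = 3*(Y - t) = -3*t + 3*Y)
(385 + R(-13, -19))*(3153 - 2795) = (385 + (-3*(-19) + 3*(-13)))*(3153 - 2795) = (385 + (57 - 39))*358 = (385 + 18)*358 = 403*358 = 144274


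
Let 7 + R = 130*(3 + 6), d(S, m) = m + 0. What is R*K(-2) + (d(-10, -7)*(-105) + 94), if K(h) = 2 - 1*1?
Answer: 1992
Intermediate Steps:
d(S, m) = m
R = 1163 (R = -7 + 130*(3 + 6) = -7 + 130*9 = -7 + 1170 = 1163)
K(h) = 1 (K(h) = 2 - 1 = 1)
R*K(-2) + (d(-10, -7)*(-105) + 94) = 1163*1 + (-7*(-105) + 94) = 1163 + (735 + 94) = 1163 + 829 = 1992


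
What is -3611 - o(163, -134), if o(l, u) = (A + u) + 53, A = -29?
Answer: -3501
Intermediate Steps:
o(l, u) = 24 + u (o(l, u) = (-29 + u) + 53 = 24 + u)
-3611 - o(163, -134) = -3611 - (24 - 134) = -3611 - 1*(-110) = -3611 + 110 = -3501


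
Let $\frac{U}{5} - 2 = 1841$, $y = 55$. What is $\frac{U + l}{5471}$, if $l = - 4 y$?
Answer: $\frac{8995}{5471} \approx 1.6441$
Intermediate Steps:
$U = 9215$ ($U = 10 + 5 \cdot 1841 = 10 + 9205 = 9215$)
$l = -220$ ($l = \left(-4\right) 55 = -220$)
$\frac{U + l}{5471} = \frac{9215 - 220}{5471} = 8995 \cdot \frac{1}{5471} = \frac{8995}{5471}$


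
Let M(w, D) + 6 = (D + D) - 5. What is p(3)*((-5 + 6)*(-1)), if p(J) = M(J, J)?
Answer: 5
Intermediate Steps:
M(w, D) = -11 + 2*D (M(w, D) = -6 + ((D + D) - 5) = -6 + (2*D - 5) = -6 + (-5 + 2*D) = -11 + 2*D)
p(J) = -11 + 2*J
p(3)*((-5 + 6)*(-1)) = (-11 + 2*3)*((-5 + 6)*(-1)) = (-11 + 6)*(1*(-1)) = -5*(-1) = 5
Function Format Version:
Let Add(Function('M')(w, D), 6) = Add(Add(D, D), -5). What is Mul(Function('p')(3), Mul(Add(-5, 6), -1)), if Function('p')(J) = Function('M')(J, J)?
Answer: 5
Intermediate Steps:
Function('M')(w, D) = Add(-11, Mul(2, D)) (Function('M')(w, D) = Add(-6, Add(Add(D, D), -5)) = Add(-6, Add(Mul(2, D), -5)) = Add(-6, Add(-5, Mul(2, D))) = Add(-11, Mul(2, D)))
Function('p')(J) = Add(-11, Mul(2, J))
Mul(Function('p')(3), Mul(Add(-5, 6), -1)) = Mul(Add(-11, Mul(2, 3)), Mul(Add(-5, 6), -1)) = Mul(Add(-11, 6), Mul(1, -1)) = Mul(-5, -1) = 5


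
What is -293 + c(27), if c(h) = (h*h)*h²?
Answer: 531148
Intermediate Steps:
c(h) = h⁴ (c(h) = h²*h² = h⁴)
-293 + c(27) = -293 + 27⁴ = -293 + 531441 = 531148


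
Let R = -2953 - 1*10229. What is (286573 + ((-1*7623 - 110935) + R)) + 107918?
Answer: 262751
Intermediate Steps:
R = -13182 (R = -2953 - 10229 = -13182)
(286573 + ((-1*7623 - 110935) + R)) + 107918 = (286573 + ((-1*7623 - 110935) - 13182)) + 107918 = (286573 + ((-7623 - 110935) - 13182)) + 107918 = (286573 + (-118558 - 13182)) + 107918 = (286573 - 131740) + 107918 = 154833 + 107918 = 262751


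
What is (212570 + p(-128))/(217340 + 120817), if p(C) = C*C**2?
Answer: -209398/37573 ≈ -5.5731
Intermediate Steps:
p(C) = C**3
(212570 + p(-128))/(217340 + 120817) = (212570 + (-128)**3)/(217340 + 120817) = (212570 - 2097152)/338157 = -1884582*1/338157 = -209398/37573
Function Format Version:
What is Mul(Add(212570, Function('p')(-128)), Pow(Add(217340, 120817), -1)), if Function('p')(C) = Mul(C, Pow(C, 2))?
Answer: Rational(-209398, 37573) ≈ -5.5731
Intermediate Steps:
Function('p')(C) = Pow(C, 3)
Mul(Add(212570, Function('p')(-128)), Pow(Add(217340, 120817), -1)) = Mul(Add(212570, Pow(-128, 3)), Pow(Add(217340, 120817), -1)) = Mul(Add(212570, -2097152), Pow(338157, -1)) = Mul(-1884582, Rational(1, 338157)) = Rational(-209398, 37573)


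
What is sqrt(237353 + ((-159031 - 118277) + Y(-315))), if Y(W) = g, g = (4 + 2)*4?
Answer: I*sqrt(39931) ≈ 199.83*I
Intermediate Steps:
g = 24 (g = 6*4 = 24)
Y(W) = 24
sqrt(237353 + ((-159031 - 118277) + Y(-315))) = sqrt(237353 + ((-159031 - 118277) + 24)) = sqrt(237353 + (-277308 + 24)) = sqrt(237353 - 277284) = sqrt(-39931) = I*sqrt(39931)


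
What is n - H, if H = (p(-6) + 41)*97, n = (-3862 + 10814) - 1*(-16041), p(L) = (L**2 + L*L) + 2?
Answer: 11838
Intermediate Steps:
p(L) = 2 + 2*L**2 (p(L) = (L**2 + L**2) + 2 = 2*L**2 + 2 = 2 + 2*L**2)
n = 22993 (n = 6952 + 16041 = 22993)
H = 11155 (H = ((2 + 2*(-6)**2) + 41)*97 = ((2 + 2*36) + 41)*97 = ((2 + 72) + 41)*97 = (74 + 41)*97 = 115*97 = 11155)
n - H = 22993 - 1*11155 = 22993 - 11155 = 11838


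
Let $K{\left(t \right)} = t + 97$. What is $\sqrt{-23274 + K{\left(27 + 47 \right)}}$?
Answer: $3 i \sqrt{2567} \approx 152.0 i$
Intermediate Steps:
$K{\left(t \right)} = 97 + t$
$\sqrt{-23274 + K{\left(27 + 47 \right)}} = \sqrt{-23274 + \left(97 + \left(27 + 47\right)\right)} = \sqrt{-23274 + \left(97 + 74\right)} = \sqrt{-23274 + 171} = \sqrt{-23103} = 3 i \sqrt{2567}$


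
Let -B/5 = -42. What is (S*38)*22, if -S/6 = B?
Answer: -1053360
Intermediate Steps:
B = 210 (B = -5*(-42) = 210)
S = -1260 (S = -6*210 = -1260)
(S*38)*22 = -1260*38*22 = -47880*22 = -1053360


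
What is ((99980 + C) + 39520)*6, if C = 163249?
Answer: 1816494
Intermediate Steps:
((99980 + C) + 39520)*6 = ((99980 + 163249) + 39520)*6 = (263229 + 39520)*6 = 302749*6 = 1816494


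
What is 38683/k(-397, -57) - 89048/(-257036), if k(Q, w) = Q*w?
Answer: 2989497695/1454116911 ≈ 2.0559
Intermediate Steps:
38683/k(-397, -57) - 89048/(-257036) = 38683/((-397*(-57))) - 89048/(-257036) = 38683/22629 - 89048*(-1/257036) = 38683*(1/22629) + 22262/64259 = 38683/22629 + 22262/64259 = 2989497695/1454116911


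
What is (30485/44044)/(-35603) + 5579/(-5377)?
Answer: -96138303603/92655668204 ≈ -1.0376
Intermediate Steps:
(30485/44044)/(-35603) + 5579/(-5377) = (30485*(1/44044))*(-1/35603) + 5579*(-1/5377) = (335/484)*(-1/35603) - 5579/5377 = -335/17231852 - 5579/5377 = -96138303603/92655668204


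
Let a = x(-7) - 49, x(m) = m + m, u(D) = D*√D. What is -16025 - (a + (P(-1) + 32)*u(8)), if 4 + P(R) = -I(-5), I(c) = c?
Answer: -15962 - 528*√2 ≈ -16709.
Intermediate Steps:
P(R) = 1 (P(R) = -4 - 1*(-5) = -4 + 5 = 1)
u(D) = D^(3/2)
x(m) = 2*m
a = -63 (a = 2*(-7) - 49 = -14 - 49 = -63)
-16025 - (a + (P(-1) + 32)*u(8)) = -16025 - (-63 + (1 + 32)*8^(3/2)) = -16025 - (-63 + 33*(16*√2)) = -16025 - (-63 + 528*√2) = -16025 + (63 - 528*√2) = -15962 - 528*√2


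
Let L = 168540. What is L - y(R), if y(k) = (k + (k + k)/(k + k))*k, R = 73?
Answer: 163138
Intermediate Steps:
y(k) = k*(1 + k) (y(k) = (k + (2*k)/((2*k)))*k = (k + (2*k)*(1/(2*k)))*k = (k + 1)*k = (1 + k)*k = k*(1 + k))
L - y(R) = 168540 - 73*(1 + 73) = 168540 - 73*74 = 168540 - 1*5402 = 168540 - 5402 = 163138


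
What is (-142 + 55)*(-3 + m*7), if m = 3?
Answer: -1566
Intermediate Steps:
(-142 + 55)*(-3 + m*7) = (-142 + 55)*(-3 + 3*7) = -87*(-3 + 21) = -87*18 = -1566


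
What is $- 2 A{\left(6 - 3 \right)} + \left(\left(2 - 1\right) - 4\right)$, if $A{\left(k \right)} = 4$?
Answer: $-11$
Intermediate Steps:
$- 2 A{\left(6 - 3 \right)} + \left(\left(2 - 1\right) - 4\right) = \left(-2\right) 4 + \left(\left(2 - 1\right) - 4\right) = -8 + \left(1 - 4\right) = -8 - 3 = -11$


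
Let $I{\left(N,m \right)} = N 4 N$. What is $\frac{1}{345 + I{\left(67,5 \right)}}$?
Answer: $\frac{1}{18301} \approx 5.4642 \cdot 10^{-5}$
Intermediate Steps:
$I{\left(N,m \right)} = 4 N^{2}$ ($I{\left(N,m \right)} = 4 N N = 4 N^{2}$)
$\frac{1}{345 + I{\left(67,5 \right)}} = \frac{1}{345 + 4 \cdot 67^{2}} = \frac{1}{345 + 4 \cdot 4489} = \frac{1}{345 + 17956} = \frac{1}{18301}$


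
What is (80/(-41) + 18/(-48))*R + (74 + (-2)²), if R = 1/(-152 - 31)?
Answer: 4682635/60024 ≈ 78.013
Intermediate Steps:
R = -1/183 (R = 1/(-183) = -1/183 ≈ -0.0054645)
(80/(-41) + 18/(-48))*R + (74 + (-2)²) = (80/(-41) + 18/(-48))*(-1/183) + (74 + (-2)²) = (80*(-1/41) + 18*(-1/48))*(-1/183) + (74 + 4) = (-80/41 - 3/8)*(-1/183) + 78 = -763/328*(-1/183) + 78 = 763/60024 + 78 = 4682635/60024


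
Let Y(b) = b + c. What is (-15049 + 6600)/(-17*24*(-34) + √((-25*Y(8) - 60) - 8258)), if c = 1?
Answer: -16743504/27491561 + 1207*I*√8543/27491561 ≈ -0.60904 + 0.004058*I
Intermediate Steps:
Y(b) = 1 + b (Y(b) = b + 1 = 1 + b)
(-15049 + 6600)/(-17*24*(-34) + √((-25*Y(8) - 60) - 8258)) = (-15049 + 6600)/(-17*24*(-34) + √((-25*(1 + 8) - 60) - 8258)) = -8449/(-408*(-34) + √((-25*9 - 60) - 8258)) = -8449/(13872 + √((-225 - 60) - 8258)) = -8449/(13872 + √(-285 - 8258)) = -8449/(13872 + √(-8543)) = -8449/(13872 + I*√8543)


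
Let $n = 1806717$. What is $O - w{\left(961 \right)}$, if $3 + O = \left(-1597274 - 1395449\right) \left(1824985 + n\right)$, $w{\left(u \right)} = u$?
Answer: $-10868678105510$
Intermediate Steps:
$O = -10868678104549$ ($O = -3 + \left(-1597274 - 1395449\right) \left(1824985 + 1806717\right) = -3 - 10868678104546 = -10868678104549$)
$O - w{\left(961 \right)} = -10868678104549 - 961 = -10868678105510$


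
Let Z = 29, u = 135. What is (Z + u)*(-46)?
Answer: -7544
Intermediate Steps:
(Z + u)*(-46) = (29 + 135)*(-46) = 164*(-46) = -7544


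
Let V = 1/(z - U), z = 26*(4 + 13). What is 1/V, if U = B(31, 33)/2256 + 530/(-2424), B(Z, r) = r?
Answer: 100758839/227856 ≈ 442.20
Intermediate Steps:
z = 442 (z = 26*17 = 442)
U = -46487/227856 (U = 33/2256 + 530/(-2424) = 33*(1/2256) + 530*(-1/2424) = 11/752 - 265/1212 = -46487/227856 ≈ -0.20402)
V = 227856/100758839 (V = 1/(442 - 1*(-46487/227856)) = 1/(442 + 46487/227856) = 1/(100758839/227856) = 227856/100758839 ≈ 0.0022614)
1/V = 1/(227856/100758839) = 100758839/227856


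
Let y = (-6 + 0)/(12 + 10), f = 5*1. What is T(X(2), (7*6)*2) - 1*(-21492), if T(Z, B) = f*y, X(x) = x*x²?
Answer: 236397/11 ≈ 21491.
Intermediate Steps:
f = 5
y = -3/11 (y = -6/22 = -6*1/22 = -3/11 ≈ -0.27273)
X(x) = x³
T(Z, B) = -15/11 (T(Z, B) = 5*(-3/11) = -15/11)
T(X(2), (7*6)*2) - 1*(-21492) = -15/11 - 1*(-21492) = -15/11 + 21492 = 236397/11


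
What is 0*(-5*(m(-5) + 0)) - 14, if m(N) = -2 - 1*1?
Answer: -14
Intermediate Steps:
m(N) = -3 (m(N) = -2 - 1 = -3)
0*(-5*(m(-5) + 0)) - 14 = 0*(-5*(-3 + 0)) - 14 = 0*(-5*(-3)) - 14 = 0*15 - 14 = 0 - 14 = -14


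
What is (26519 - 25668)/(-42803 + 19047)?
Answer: -851/23756 ≈ -0.035823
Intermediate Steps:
(26519 - 25668)/(-42803 + 19047) = 851/(-23756) = 851*(-1/23756) = -851/23756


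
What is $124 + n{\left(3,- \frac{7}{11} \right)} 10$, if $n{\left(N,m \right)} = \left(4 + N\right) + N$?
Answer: $224$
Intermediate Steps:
$n{\left(N,m \right)} = 4 + 2 N$
$124 + n{\left(3,- \frac{7}{11} \right)} 10 = 124 + \left(4 + 2 \cdot 3\right) 10 = 124 + \left(4 + 6\right) 10 = 124 + 10 \cdot 10 = 124 + 100 = 224$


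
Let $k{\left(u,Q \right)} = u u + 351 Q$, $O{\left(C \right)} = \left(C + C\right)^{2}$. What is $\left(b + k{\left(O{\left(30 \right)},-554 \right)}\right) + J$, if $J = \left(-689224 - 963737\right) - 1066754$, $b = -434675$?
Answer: $9611156$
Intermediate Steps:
$O{\left(C \right)} = 4 C^{2}$ ($O{\left(C \right)} = \left(2 C\right)^{2} = 4 C^{2}$)
$k{\left(u,Q \right)} = u^{2} + 351 Q$
$J = -2719715$ ($J = -1652961 - 1066754 = -2719715$)
$\left(b + k{\left(O{\left(30 \right)},-554 \right)}\right) + J = \left(-434675 + \left(\left(4 \cdot 30^{2}\right)^{2} + 351 \left(-554\right)\right)\right) - 2719715 = \left(-434675 - \left(194454 - \left(4 \cdot 900\right)^{2}\right)\right) - 2719715 = \left(-434675 - \left(194454 - 3600^{2}\right)\right) - 2719715 = \left(-434675 + \left(12960000 - 194454\right)\right) - 2719715 = \left(-434675 + 12765546\right) - 2719715 = 12330871 - 2719715 = 9611156$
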